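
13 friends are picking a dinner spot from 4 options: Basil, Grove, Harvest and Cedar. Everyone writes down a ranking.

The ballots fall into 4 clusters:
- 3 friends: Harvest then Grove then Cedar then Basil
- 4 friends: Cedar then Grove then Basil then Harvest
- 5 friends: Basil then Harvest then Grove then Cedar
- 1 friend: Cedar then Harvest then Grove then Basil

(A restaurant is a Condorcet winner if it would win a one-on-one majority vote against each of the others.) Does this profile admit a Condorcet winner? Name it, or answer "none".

Pairwise majorities:
Basil vs Grove: 5 to 8, Grove.
Basil vs Harvest: Basil preferred on 4+5 = 9 ballots; Basil wins 9–4.
Basil vs Cedar: Cedar, 8–5.
Grove vs Harvest: Harvest wins 9–4.
Grove vs Cedar: 8 to 5, Grove.
Harvest–Cedar: Harvest 8–5.
Each restaurant drops at least one matchup (Basil loses to Grove; Grove loses to Harvest; Harvest loses to Basil; Cedar loses to Grove); the cycle Basil > Harvest > Grove > Basil rules out a Condorcet winner.

none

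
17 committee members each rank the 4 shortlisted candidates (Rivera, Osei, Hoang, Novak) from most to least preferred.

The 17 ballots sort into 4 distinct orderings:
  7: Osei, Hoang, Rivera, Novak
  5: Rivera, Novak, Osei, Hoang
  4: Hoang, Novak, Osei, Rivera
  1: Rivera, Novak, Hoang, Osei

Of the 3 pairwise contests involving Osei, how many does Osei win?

Osei against each rival (17 committee members):
Osei vs Rivera: Osei is ranked higher on 7+4 = 11 ballots, Rivera on 6. Osei wins 11–6.
Osei vs Hoang: 7+5 = 12 for Osei, 5 for Hoang — Osei by 12–5.
Osei vs Novak: Osei is ranked higher on 7 ballots, Novak on 10. Novak wins 10–7.
Osei beats Rivera, Hoang; loses to Novak — 2 pairwise wins.

2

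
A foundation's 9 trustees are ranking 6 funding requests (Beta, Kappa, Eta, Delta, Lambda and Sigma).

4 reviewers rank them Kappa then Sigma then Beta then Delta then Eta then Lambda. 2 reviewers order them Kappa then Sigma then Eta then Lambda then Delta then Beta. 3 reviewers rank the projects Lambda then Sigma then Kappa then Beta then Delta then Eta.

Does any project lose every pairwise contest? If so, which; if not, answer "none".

none

Head-to-head results (9 reviewers):
Beta vs Kappa: Kappa wins 9–0.
Beta vs Eta: Beta is ranked higher on 4+3 = 7 ballots, Eta on 2. Beta wins 7–2.
Beta vs Delta: Beta is ranked higher on 4+3 = 7 ballots, Delta on 2. Beta wins 7–2.
Beta vs Lambda: 4 to 5, Lambda.
Beta vs Sigma: 0 for Beta, 9 for Sigma — Sigma by 9–0.
Kappa vs Eta: Kappa preferred on 4+2+3 = 9 ballots; Kappa wins 9–0.
Kappa vs Delta: Kappa preferred on 4+2+3 = 9 ballots; Kappa wins 9–0.
Kappa vs Lambda: 6 to 3, Kappa.
Kappa vs Sigma: Kappa preferred on 4+2 = 6 ballots; Kappa wins 6–3.
Eta vs Delta: Delta wins 7–2.
Eta vs Lambda: Eta wins 6–3.
Eta vs Sigma: Sigma wins 9–0.
Delta vs Lambda: Delta is ranked higher on 4 ballots, Lambda on 5. Lambda wins 5–4.
Delta vs Sigma: Sigma, 9–0.
Lambda vs Sigma: 3 to 6, Sigma.
Every project wins at least one matchup (Beta beats Eta; Kappa beats Beta; Eta beats Lambda; Delta beats Eta; Lambda beats Beta; Sigma beats Beta), so there is no Condorcet loser.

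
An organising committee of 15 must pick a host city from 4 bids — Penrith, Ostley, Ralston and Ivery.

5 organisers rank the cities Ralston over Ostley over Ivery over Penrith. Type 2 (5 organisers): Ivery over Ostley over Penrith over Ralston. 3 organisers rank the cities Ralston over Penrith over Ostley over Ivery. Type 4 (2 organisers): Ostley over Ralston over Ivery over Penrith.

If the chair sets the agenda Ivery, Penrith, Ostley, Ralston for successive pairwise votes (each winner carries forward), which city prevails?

Ralston

Round 1: Ivery vs Penrith — 12–3, Ivery advances.
Round 2: Ivery vs Ostley — 5–10, Ostley advances.
Round 3: Ostley vs Ralston — 7–8, Ralston advances.
The agenda winner is Ralston.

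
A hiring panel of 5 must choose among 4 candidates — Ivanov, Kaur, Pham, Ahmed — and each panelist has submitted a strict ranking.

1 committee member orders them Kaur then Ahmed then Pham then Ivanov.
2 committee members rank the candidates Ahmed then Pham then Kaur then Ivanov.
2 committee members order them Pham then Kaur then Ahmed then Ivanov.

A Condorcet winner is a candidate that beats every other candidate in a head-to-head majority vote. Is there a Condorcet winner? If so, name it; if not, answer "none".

none

Pairwise majorities:
Ivanov vs Kaur: 0 for Ivanov, 5 for Kaur — Kaur by 5–0.
Ivanov vs Pham: 0 to 5, Pham.
Ivanov vs Ahmed: Ivanov preferred on 0 ballots; Ahmed wins 5–0.
Kaur vs Pham: Pham, 4–1.
Kaur vs Ahmed: 1+2 = 3 for Kaur, 2 for Ahmed — Kaur by 3–2.
Pham vs Ahmed: Ahmed, 3–2.
Each candidate drops at least one matchup (Ivanov loses to Kaur; Kaur loses to Pham; Pham loses to Ahmed; Ahmed loses to Kaur); the cycle Kaur beats Ahmed beats Pham beats Kaur rules out a Condorcet winner.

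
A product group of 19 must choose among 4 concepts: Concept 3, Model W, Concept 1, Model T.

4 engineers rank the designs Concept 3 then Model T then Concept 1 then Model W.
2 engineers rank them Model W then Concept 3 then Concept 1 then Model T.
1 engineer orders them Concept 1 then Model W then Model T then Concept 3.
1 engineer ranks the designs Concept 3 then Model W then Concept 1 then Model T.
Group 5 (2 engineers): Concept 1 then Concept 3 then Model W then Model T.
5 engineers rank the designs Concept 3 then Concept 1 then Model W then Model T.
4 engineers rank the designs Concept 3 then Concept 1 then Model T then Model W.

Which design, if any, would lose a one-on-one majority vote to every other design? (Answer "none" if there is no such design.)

Head-to-head results (19 engineers):
Concept 3 vs Model W: Concept 3 preferred on 4+1+2+5+4 = 16 ballots; Concept 3 wins 16–3.
Concept 3 vs Concept 1: 4+2+1+5+4 = 16 for Concept 3, 3 for Concept 1 — Concept 3 by 16–3.
Concept 3–Model T: Concept 3 18–1.
Model W vs Concept 1: Model W is ranked higher on 2+1 = 3 ballots, Concept 1 on 16. Concept 1 wins 16–3.
Model W vs Model T: 11 to 8, Model W.
Concept 1 vs Model T: 15 to 4, Concept 1.
Only Model T has no wins; Model T is the Condorcet loser.

Model T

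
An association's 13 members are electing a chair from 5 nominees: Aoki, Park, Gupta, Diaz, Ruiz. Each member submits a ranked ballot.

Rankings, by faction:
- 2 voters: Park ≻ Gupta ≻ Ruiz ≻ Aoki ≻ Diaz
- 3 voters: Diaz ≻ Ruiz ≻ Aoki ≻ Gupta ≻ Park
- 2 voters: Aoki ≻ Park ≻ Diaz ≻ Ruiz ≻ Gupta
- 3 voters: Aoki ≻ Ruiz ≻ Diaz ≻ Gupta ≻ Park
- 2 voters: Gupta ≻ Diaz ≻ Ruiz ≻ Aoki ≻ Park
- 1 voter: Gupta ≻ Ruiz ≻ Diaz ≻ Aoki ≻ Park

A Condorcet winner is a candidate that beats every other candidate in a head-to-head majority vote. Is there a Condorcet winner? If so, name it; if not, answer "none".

Pairwise majorities:
Aoki vs Park: Aoki wins 11–2.
Aoki vs Gupta: Aoki, 8–5.
Aoki vs Diaz: Aoki wins 7–6.
Aoki vs Ruiz: Ruiz wins 8–5.
Park vs Gupta: Gupta wins 9–4.
Park vs Diaz: Diaz wins 9–4.
Park vs Ruiz: Ruiz wins 9–4.
Gupta vs Diaz: Diaz, 8–5.
Gupta vs Ruiz: Ruiz, 8–5.
Diaz–Ruiz: Diaz 7–6.
No candidate is unbeaten: Aoki loses to Ruiz; Park loses to Aoki; Gupta loses to Aoki; Diaz loses to Aoki; Ruiz loses to Diaz. In particular Aoki → Diaz → Ruiz → Aoki is a majority cycle — no Condorcet winner exists.

none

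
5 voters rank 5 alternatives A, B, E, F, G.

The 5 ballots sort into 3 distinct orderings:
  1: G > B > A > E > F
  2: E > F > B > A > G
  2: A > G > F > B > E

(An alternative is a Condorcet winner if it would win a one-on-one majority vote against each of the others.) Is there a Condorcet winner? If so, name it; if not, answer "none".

Head-to-head results (5 voters):
A vs B: 2 to 3, B.
A vs E: 1+2 = 3 for A, 2 for E — A by 3–2.
A–F: A 3–2.
A vs G: A, 4–1.
B vs E: B wins 3–2.
B–F: F 4–1.
B vs G: B preferred on 2 ballots; G wins 3–2.
E vs F: E is ranked higher on 1+2 = 3 ballots, F on 2. E wins 3–2.
E vs G: E is ranked higher on 2 ballots, G on 3. G wins 3–2.
F vs G: G, 3–2.
Every alternative loses at least once (A loses to B; B loses to F; E loses to A; F loses to A; G loses to A). The majority relation contains the cycle A → F → B → A, so there is no Condorcet winner.

none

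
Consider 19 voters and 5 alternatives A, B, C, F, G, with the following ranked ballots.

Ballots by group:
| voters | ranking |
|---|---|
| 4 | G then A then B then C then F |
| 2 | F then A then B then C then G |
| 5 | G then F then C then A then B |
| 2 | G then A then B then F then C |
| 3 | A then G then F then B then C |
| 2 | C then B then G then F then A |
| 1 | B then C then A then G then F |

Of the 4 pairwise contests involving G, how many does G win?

4

G against each rival (19 voters):
G–A: G 13–6.
G–B: G 14–5.
G vs C: G is ranked higher on 4+5+2+3 = 14 ballots, C on 5. G wins 14–5.
G vs F: G wins 17–2.
G beats A, B, C, F — 4 pairwise wins.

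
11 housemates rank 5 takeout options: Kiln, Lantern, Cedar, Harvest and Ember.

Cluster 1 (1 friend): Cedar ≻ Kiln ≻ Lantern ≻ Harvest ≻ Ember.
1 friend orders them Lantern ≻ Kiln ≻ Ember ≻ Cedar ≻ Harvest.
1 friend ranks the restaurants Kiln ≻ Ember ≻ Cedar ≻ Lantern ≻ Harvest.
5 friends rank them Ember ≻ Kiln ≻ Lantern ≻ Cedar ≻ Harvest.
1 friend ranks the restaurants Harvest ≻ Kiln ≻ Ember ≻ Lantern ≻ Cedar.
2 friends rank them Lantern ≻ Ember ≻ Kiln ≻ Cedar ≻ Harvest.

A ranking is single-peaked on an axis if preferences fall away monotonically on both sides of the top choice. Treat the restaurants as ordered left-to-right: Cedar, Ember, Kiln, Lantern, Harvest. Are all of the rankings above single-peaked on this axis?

Axis positions: Cedar=1, Ember=2, Kiln=3, Lantern=4, Harvest=5.
Cluster 1: ranking walks positions 1-3-4-5-2; Kiln is ranked above Ember even though Ember lies between Kiln and the peak Cedar on the axis — preferences dip and rise again. Not single-peaked.
Cluster 2 (peak Lantern at position 4): ranking walks positions 4-3-2-1-5, expanding outward from the peak — single-peaked.
Cluster 3 (peak Kiln at position 3): ranking walks positions 3-2-1-4-5, expanding outward from the peak — single-peaked.
Cluster 4 (peak Ember at position 2): ranking walks positions 2-3-4-1-5, expanding outward from the peak — single-peaked.
Cluster 5: ranking walks positions 5-3-2-4-1; Kiln is ranked above Lantern even though Lantern lies between Kiln and the peak Harvest on the axis — preferences dip and rise again. Not single-peaked.
Cluster 6: ranking walks positions 4-2-3-1-5; Ember is ranked above Kiln even though Kiln lies between Ember and the peak Lantern on the axis — preferences dip and rise again. Not single-peaked.
Cluster 1 violates single-peakedness, so the profile is not single-peaked on this axis.

no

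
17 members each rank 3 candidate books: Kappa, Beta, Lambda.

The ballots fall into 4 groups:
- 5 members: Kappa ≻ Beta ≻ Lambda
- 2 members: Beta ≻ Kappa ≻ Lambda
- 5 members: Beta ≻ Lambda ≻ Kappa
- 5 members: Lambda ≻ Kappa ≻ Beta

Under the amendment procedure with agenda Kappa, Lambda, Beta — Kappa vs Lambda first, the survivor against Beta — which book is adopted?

Beta

Round 1: Kappa vs Lambda — 7–10, Lambda advances.
Round 2: Lambda vs Beta — 5–12, Beta advances.
Beta survives the agenda.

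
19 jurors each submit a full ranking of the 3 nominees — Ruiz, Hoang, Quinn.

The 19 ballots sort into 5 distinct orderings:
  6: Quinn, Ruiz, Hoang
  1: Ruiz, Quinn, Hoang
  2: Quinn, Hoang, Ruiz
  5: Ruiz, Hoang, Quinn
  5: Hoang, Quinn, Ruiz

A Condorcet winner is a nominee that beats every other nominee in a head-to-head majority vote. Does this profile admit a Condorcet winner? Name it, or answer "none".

none

Head-to-head results (19 jurors):
Ruiz–Hoang: Ruiz 12–7.
Ruiz vs Quinn: Quinn wins 13–6.
Hoang vs Quinn: Hoang, 10–9.
Every nominee loses at least once (Ruiz loses to Quinn; Hoang loses to Ruiz; Quinn loses to Hoang). The majority relation contains the cycle Ruiz → Hoang → Quinn → Ruiz, so there is no Condorcet winner.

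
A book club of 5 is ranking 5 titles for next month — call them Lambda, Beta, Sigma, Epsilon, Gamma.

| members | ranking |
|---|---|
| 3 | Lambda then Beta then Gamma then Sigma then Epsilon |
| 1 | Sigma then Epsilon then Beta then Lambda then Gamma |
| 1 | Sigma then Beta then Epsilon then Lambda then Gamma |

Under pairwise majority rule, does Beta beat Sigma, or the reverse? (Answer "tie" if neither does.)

Ballots ranking Beta above Sigma: 3.
Ballots ranking Sigma above Beta: 5 − 3 = 2.
Beta wins the head-to-head 3–2.

Beta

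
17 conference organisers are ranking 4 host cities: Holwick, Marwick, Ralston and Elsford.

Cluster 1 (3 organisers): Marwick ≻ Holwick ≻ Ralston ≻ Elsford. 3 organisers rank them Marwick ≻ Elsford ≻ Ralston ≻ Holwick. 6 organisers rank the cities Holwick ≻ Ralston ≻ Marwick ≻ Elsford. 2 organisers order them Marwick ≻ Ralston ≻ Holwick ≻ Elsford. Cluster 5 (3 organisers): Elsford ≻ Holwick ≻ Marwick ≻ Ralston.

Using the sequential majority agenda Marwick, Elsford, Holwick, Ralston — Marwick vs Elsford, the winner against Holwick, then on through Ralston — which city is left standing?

Round 1: Marwick vs Elsford — 14–3, Marwick advances.
Round 2: Marwick vs Holwick — 8–9, Holwick advances.
Round 3: Holwick vs Ralston — 12–5, Holwick advances.
Holwick survives the agenda.

Holwick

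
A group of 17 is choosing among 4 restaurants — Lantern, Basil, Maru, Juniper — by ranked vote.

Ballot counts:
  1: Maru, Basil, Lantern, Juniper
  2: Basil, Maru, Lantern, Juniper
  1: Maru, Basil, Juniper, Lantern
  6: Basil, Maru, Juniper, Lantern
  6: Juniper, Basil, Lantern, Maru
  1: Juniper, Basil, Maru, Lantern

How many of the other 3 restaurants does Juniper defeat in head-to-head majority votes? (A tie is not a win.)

1

Juniper against each rival (17 friends):
Juniper vs Lantern: Juniper, 14–3.
Juniper vs Basil: Juniper is ranked higher on 6+1 = 7 ballots, Basil on 10. Basil wins 10–7.
Juniper vs Maru: 6+1 = 7 for Juniper, 10 for Maru — Maru by 10–7.
Juniper beats Lantern; loses to Basil, Maru — 1 pairwise win.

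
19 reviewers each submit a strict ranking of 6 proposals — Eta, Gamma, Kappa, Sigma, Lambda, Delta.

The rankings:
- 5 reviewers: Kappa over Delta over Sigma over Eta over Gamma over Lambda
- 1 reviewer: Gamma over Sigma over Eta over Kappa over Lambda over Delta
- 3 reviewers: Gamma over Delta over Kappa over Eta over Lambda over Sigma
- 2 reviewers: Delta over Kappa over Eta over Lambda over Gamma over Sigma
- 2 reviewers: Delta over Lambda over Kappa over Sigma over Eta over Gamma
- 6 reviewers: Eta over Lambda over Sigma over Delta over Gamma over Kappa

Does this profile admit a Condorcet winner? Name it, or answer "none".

Delta

Pairwise majorities:
Eta–Gamma: Eta 15–4.
Eta vs Kappa: 1+6 = 7 for Eta, 12 for Kappa — Kappa by 12–7.
Eta–Sigma: Eta 11–8.
Eta vs Lambda: 17 to 2, Eta.
Eta vs Delta: 1+6 = 7 for Eta, 12 for Delta — Delta by 12–7.
Gamma vs Kappa: Gamma preferred on 1+3+6 = 10 ballots; Gamma wins 10–9.
Gamma vs Sigma: 6 to 13, Sigma.
Gamma vs Lambda: Gamma preferred on 5+1+3 = 9 ballots; Lambda wins 10–9.
Gamma–Delta: Delta 15–4.
Kappa vs Sigma: Kappa wins 12–7.
Kappa vs Lambda: Kappa, 11–8.
Kappa vs Delta: 5+1 = 6 for Kappa, 13 for Delta — Delta by 13–6.
Sigma–Lambda: Lambda 13–6.
Sigma vs Delta: Delta, 12–7.
Lambda–Delta: Delta 12–7.
Delta defeats every rival head-to-head and is the Condorcet winner.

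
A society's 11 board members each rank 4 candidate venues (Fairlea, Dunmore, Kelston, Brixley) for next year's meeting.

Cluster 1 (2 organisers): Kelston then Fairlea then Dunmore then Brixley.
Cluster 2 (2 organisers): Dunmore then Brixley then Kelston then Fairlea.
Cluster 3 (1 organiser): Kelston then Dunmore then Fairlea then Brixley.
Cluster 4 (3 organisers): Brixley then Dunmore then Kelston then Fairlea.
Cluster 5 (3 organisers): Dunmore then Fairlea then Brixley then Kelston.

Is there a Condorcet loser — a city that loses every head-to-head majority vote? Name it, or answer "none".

none

Head-to-head results (11 organisers):
Fairlea vs Dunmore: Fairlea preferred on 2 ballots; Dunmore wins 9–2.
Fairlea vs Kelston: 3 to 8, Kelston.
Fairlea vs Brixley: 6 to 5, Fairlea.
Dunmore vs Kelston: Dunmore preferred on 2+3+3 = 8 ballots; Dunmore wins 8–3.
Dunmore vs Brixley: 8 to 3, Dunmore.
Kelston vs Brixley: 2+1 = 3 for Kelston, 8 for Brixley — Brixley by 8–3.
Each city has at least one pairwise win (Fairlea beats Brixley; Dunmore beats Fairlea; Kelston beats Fairlea; Brixley beats Kelston) — no Condorcet loser.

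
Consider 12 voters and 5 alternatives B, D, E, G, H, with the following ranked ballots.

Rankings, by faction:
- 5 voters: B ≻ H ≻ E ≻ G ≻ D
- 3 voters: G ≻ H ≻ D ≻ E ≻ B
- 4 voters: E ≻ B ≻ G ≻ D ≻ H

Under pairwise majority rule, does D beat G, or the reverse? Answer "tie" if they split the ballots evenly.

G

No ballot ranks D above G: 0.
Ballots ranking G above D: 12 − 0 = 12.
G wins the head-to-head 12–0.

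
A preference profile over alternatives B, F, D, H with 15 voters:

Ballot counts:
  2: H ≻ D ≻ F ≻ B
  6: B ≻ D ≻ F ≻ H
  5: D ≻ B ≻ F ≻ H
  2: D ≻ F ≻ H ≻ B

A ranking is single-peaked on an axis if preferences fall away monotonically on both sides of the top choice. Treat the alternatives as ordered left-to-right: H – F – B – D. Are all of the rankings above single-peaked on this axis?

Axis positions: H=1, F=2, B=3, D=4.
Type 1: ranking walks positions 1-4-2-3; D is ranked above F even though F lies between D and the peak H on the axis — preferences dip and rise again. Not single-peaked.
Type 2 (peak B at position 3): ranking walks positions 3-4-2-1, expanding outward from the peak — single-peaked.
Type 3 (peak D at position 4): ranking walks positions 4-3-2-1, expanding outward from the peak — single-peaked.
Type 4: ranking walks positions 4-2-1-3; F is ranked above B even though B lies between F and the peak D on the axis — preferences dip and rise again. Not single-peaked.
Type 1 violates single-peakedness, so the profile is not single-peaked on this axis.

no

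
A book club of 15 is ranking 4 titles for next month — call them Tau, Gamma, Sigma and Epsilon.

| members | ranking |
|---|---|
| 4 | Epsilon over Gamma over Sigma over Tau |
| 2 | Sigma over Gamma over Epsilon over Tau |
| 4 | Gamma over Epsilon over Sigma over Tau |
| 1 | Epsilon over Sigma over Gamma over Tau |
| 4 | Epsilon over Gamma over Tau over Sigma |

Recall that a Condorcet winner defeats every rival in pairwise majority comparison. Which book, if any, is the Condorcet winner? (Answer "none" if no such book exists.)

Epsilon

Pairwise majorities:
Tau vs Gamma: Tau is ranked higher on 0 ballots, Gamma on 15. Gamma wins 15–0.
Tau vs Sigma: Tau preferred on 4 ballots; Sigma wins 11–4.
Tau vs Epsilon: 0 to 15, Epsilon.
Gamma vs Sigma: Gamma is ranked higher on 4+4+4 = 12 ballots, Sigma on 3. Gamma wins 12–3.
Gamma vs Epsilon: 6 to 9, Epsilon.
Sigma vs Epsilon: Sigma preferred on 2 ballots; Epsilon wins 13–2.
Epsilon wins every pairwise contest, so Epsilon is the Condorcet winner.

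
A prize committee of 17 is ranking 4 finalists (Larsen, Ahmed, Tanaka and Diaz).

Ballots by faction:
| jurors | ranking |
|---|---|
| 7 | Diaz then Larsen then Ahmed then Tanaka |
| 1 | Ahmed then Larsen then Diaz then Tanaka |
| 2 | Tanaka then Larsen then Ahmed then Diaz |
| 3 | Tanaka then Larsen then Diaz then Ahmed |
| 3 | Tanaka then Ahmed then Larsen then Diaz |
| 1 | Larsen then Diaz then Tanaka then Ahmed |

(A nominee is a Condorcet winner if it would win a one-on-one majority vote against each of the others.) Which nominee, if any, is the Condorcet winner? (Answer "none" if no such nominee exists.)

Larsen

Pairwise majorities:
Larsen–Ahmed: Larsen 13–4.
Larsen vs Tanaka: Larsen, 9–8.
Larsen–Diaz: Larsen 10–7.
Ahmed vs Tanaka: Tanaka wins 9–8.
Ahmed–Diaz: Diaz 11–6.
Tanaka–Diaz: Diaz 9–8.
Only Larsen has no losses; Larsen is the Condorcet winner.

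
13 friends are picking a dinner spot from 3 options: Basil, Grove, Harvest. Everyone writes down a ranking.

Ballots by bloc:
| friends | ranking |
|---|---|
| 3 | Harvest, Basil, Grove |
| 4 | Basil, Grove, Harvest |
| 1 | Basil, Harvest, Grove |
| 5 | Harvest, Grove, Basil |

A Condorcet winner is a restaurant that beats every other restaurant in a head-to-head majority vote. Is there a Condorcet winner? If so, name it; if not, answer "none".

Check each pair by majority over 13 ballots:
Basil vs Grove: Basil, 8–5.
Basil vs Harvest: Harvest wins 8–5.
Grove vs Harvest: Harvest, 9–4.
Harvest defeats every rival head-to-head and is the Condorcet winner.

Harvest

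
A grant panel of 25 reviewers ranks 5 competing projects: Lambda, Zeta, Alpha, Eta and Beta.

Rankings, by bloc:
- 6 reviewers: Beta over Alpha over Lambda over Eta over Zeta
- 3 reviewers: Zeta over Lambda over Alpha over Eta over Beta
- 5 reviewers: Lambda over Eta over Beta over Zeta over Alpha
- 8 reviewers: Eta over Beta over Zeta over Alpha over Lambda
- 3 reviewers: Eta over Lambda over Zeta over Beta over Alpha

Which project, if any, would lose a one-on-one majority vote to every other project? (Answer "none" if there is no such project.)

Head-to-head results (25 reviewers):
Lambda vs Zeta: Lambda, 14–11.
Lambda vs Alpha: 11 to 14, Alpha.
Lambda–Eta: Lambda 14–11.
Lambda vs Beta: Lambda preferred on 3+5+3 = 11 ballots; Beta wins 14–11.
Zeta vs Alpha: Zeta wins 19–6.
Zeta vs Eta: Eta, 22–3.
Zeta vs Beta: 6 to 19, Beta.
Alpha vs Eta: Alpha preferred on 6+3 = 9 ballots; Eta wins 16–9.
Alpha vs Beta: Alpha preferred on 3 ballots; Beta wins 22–3.
Eta vs Beta: Eta is ranked higher on 3+5+8+3 = 19 ballots, Beta on 6. Eta wins 19–6.
Each project has at least one pairwise win (Lambda beats Zeta; Zeta beats Alpha; Alpha beats Lambda; Eta beats Zeta; Beta beats Lambda) — no Condorcet loser.

none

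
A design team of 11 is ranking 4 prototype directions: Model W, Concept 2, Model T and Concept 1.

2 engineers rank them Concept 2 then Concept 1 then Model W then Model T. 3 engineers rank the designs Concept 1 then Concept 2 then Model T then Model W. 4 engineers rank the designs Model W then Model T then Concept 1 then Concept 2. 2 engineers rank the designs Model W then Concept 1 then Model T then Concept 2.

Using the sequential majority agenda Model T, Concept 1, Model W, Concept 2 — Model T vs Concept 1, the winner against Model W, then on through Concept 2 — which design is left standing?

Model W

Round 1: Model T vs Concept 1 — 4–7, Concept 1 advances.
Round 2: Concept 1 vs Model W — 5–6, Model W advances.
Round 3: Model W vs Concept 2 — 6–5, Model W advances.
Model W survives the agenda.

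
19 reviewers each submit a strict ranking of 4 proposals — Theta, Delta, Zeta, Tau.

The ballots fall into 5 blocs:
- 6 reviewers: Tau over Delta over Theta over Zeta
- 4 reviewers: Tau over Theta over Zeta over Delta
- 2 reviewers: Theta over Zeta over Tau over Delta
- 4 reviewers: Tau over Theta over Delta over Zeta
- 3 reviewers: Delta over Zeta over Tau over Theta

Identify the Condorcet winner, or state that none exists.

Head-to-head results (19 reviewers):
Theta vs Delta: Theta wins 10–9.
Theta vs Zeta: Theta is ranked higher on 6+4+2+4 = 16 ballots, Zeta on 3. Theta wins 16–3.
Theta vs Tau: Theta is ranked higher on 2 ballots, Tau on 17. Tau wins 17–2.
Delta vs Zeta: Delta wins 13–6.
Delta vs Tau: Delta preferred on 3 ballots; Tau wins 16–3.
Zeta vs Tau: 5 to 14, Tau.
Only Tau has no losses; Tau is the Condorcet winner.

Tau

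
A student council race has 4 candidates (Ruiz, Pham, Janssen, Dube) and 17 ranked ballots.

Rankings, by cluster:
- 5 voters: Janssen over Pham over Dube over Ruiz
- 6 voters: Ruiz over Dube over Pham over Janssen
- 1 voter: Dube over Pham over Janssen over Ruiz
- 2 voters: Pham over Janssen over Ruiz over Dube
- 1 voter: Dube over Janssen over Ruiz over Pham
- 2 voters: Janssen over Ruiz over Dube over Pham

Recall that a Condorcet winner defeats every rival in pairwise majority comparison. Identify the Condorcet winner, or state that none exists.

none

Pairwise majorities:
Ruiz–Pham: Ruiz 9–8.
Ruiz vs Janssen: Janssen wins 11–6.
Ruiz vs Dube: Ruiz wins 10–7.
Pham vs Janssen: Pham is ranked higher on 6+1+2 = 9 ballots, Janssen on 8. Pham wins 9–8.
Pham vs Dube: 5+2 = 7 for Pham, 10 for Dube — Dube by 10–7.
Janssen vs Dube: Janssen, 9–8.
Every candidate loses at least once (Ruiz loses to Janssen; Pham loses to Ruiz; Janssen loses to Pham; Dube loses to Ruiz). The majority relation contains the cycle Ruiz > Pham > Janssen > Ruiz, so there is no Condorcet winner.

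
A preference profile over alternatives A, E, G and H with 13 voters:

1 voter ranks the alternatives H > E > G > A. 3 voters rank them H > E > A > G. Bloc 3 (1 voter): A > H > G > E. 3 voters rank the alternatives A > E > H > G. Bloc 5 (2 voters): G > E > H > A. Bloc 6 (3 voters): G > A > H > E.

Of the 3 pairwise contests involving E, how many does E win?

1

E against each rival (13 voters):
E vs A: E preferred on 1+3+2 = 6 ballots; A wins 7–6.
E vs G: E preferred on 1+3+3 = 7 ballots; E wins 7–6.
E vs H: 3+2 = 5 for E, 8 for H — H by 8–5.
E beats G; loses to A, H — 1 pairwise win.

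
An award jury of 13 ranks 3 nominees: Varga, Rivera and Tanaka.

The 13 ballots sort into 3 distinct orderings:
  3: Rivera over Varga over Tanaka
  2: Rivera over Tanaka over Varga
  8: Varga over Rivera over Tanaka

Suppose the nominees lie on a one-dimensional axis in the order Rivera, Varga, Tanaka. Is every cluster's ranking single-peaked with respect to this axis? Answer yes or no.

Axis positions: Rivera=1, Varga=2, Tanaka=3.
Cluster 1 (peak Rivera at position 1): ranking walks positions 1-2-3, expanding outward from the peak — single-peaked.
Cluster 2: ranking walks positions 1-3-2; Tanaka is ranked above Varga even though Varga lies between Tanaka and the peak Rivera on the axis — preferences dip and rise again. Not single-peaked.
Cluster 3 (peak Varga at position 2): ranking walks positions 2-1-3, expanding outward from the peak — single-peaked.
Cluster 2 violates single-peakedness, so the profile is not single-peaked on this axis.

no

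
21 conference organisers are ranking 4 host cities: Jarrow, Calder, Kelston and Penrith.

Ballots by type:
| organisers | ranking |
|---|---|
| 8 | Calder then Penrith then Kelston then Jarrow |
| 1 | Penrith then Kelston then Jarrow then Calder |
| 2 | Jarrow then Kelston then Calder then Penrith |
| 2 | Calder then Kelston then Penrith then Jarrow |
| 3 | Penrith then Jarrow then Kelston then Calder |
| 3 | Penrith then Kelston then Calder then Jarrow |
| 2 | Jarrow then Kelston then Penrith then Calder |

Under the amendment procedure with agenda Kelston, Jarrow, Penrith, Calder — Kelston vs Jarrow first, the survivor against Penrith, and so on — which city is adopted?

Calder

Round 1: Kelston vs Jarrow — 14–7, Kelston advances.
Round 2: Kelston vs Penrith — 6–15, Penrith advances.
Round 3: Penrith vs Calder — 9–12, Calder advances.
Calder survives the agenda.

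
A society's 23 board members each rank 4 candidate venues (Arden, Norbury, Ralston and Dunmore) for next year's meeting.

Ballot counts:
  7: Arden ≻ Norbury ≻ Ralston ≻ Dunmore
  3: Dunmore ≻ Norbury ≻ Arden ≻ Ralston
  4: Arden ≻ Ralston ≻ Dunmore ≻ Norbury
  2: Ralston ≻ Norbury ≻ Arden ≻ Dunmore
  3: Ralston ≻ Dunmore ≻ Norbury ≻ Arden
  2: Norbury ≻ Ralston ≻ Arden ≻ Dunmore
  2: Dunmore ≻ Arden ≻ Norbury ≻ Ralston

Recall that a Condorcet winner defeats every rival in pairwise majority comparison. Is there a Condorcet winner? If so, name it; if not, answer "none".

Arden

Head-to-head results (23 organisers):
Arden vs Norbury: 13 to 10, Arden.
Arden vs Ralston: Arden preferred on 7+3+4+2 = 16 ballots; Arden wins 16–7.
Arden vs Dunmore: Arden preferred on 7+4+2+2 = 15 ballots; Arden wins 15–8.
Norbury vs Ralston: 14 to 9, Norbury.
Norbury vs Dunmore: 7+2+2 = 11 for Norbury, 12 for Dunmore — Dunmore by 12–11.
Ralston vs Dunmore: Ralston is ranked higher on 7+4+2+3+2 = 18 ballots, Dunmore on 5. Ralston wins 18–5.
Arden defeats every rival head-to-head and is the Condorcet winner.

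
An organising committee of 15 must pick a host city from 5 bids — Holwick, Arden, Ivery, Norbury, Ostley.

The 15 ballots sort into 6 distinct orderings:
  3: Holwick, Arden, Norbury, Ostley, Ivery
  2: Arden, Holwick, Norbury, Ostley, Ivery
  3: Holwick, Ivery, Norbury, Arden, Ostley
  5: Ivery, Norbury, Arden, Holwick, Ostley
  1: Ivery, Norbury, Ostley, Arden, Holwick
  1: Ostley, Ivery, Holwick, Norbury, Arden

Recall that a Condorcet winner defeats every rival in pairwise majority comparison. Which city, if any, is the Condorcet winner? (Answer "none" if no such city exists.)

none

Head-to-head results (15 organisers):
Holwick vs Arden: Arden wins 8–7.
Holwick vs Ivery: Holwick preferred on 3+2+3 = 8 ballots; Holwick wins 8–7.
Holwick vs Norbury: Holwick, 9–6.
Holwick vs Ostley: 13 to 2, Holwick.
Arden vs Ivery: 3+2 = 5 for Arden, 10 for Ivery — Ivery by 10–5.
Arden vs Norbury: 3+2 = 5 for Arden, 10 for Norbury — Norbury by 10–5.
Arden–Ostley: Arden 13–2.
Ivery vs Norbury: Ivery wins 10–5.
Ivery vs Ostley: Ivery wins 9–6.
Norbury vs Ostley: 14 to 1, Norbury.
No city is unbeaten: Holwick loses to Arden; Arden loses to Ivery; Ivery loses to Holwick; Norbury loses to Holwick; Ostley loses to Holwick. In particular Holwick > Ivery > Arden > Holwick is a majority cycle — no Condorcet winner exists.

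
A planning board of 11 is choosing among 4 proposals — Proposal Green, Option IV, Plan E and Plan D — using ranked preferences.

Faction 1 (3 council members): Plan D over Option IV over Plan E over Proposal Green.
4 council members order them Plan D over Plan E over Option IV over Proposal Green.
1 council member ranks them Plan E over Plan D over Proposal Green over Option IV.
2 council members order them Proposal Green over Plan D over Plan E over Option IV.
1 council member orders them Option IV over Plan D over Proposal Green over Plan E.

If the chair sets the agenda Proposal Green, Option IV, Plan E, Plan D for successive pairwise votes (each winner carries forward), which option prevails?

Plan D

Round 1: Proposal Green vs Option IV — 3–8, Option IV advances.
Round 2: Option IV vs Plan E — 4–7, Plan E advances.
Round 3: Plan E vs Plan D — 1–10, Plan D advances.
Plan D survives the agenda.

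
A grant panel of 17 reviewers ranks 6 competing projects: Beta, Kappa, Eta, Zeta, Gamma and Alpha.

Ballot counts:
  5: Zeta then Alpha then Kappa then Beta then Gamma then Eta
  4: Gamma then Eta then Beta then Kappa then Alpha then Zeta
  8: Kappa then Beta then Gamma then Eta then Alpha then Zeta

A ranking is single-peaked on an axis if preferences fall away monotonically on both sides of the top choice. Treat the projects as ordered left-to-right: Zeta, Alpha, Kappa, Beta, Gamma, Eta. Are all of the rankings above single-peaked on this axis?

Axis positions: Zeta=1, Alpha=2, Kappa=3, Beta=4, Gamma=5, Eta=6.
Bloc 1 (peak Zeta at position 1): ranking walks positions 1-2-3-4-5-6, expanding outward from the peak — single-peaked.
Bloc 2 (peak Gamma at position 5): ranking walks positions 5-6-4-3-2-1, expanding outward from the peak — single-peaked.
Bloc 3 (peak Kappa at position 3): ranking walks positions 3-4-5-6-2-1, expanding outward from the peak — single-peaked.
Every ranking is single-peaked on this axis.

yes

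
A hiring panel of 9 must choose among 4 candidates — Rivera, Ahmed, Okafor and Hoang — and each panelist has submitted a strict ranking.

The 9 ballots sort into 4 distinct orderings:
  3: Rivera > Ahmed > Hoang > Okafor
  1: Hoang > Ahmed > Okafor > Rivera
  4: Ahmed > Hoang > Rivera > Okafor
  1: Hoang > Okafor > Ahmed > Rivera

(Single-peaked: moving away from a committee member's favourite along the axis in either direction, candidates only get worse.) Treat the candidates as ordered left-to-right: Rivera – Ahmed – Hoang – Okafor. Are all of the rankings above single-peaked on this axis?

yes

Axis positions: Rivera=1, Ahmed=2, Hoang=3, Okafor=4.
Group 1 (peak Rivera at position 1): ranking walks positions 1-2-3-4, expanding outward from the peak — single-peaked.
Group 2 (peak Hoang at position 3): ranking walks positions 3-2-4-1, expanding outward from the peak — single-peaked.
Group 3 (peak Ahmed at position 2): ranking walks positions 2-3-1-4, expanding outward from the peak — single-peaked.
Group 4 (peak Hoang at position 3): ranking walks positions 3-4-2-1, expanding outward from the peak — single-peaked.
Every ranking is single-peaked on this axis.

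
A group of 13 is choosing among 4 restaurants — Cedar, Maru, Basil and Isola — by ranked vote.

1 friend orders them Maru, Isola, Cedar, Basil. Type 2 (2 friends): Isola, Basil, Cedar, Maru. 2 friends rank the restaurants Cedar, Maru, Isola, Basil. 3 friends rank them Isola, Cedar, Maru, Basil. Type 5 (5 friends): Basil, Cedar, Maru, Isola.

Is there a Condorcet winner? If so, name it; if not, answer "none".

Pairwise majorities:
Cedar vs Maru: Cedar is ranked higher on 2+2+3+5 = 12 ballots, Maru on 1. Cedar wins 12–1.
Cedar vs Basil: Cedar preferred on 1+2+3 = 6 ballots; Basil wins 7–6.
Cedar vs Isola: Cedar preferred on 2+5 = 7 ballots; Cedar wins 7–6.
Maru vs Basil: 1+2+3 = 6 for Maru, 7 for Basil — Basil by 7–6.
Maru vs Isola: Maru preferred on 1+2+5 = 8 ballots; Maru wins 8–5.
Basil vs Isola: Basil is ranked higher on 5 ballots, Isola on 8. Isola wins 8–5.
Each restaurant drops at least one matchup (Cedar loses to Basil; Maru loses to Cedar; Basil loses to Isola; Isola loses to Cedar); the cycle Cedar > Isola > Basil > Cedar rules out a Condorcet winner.

none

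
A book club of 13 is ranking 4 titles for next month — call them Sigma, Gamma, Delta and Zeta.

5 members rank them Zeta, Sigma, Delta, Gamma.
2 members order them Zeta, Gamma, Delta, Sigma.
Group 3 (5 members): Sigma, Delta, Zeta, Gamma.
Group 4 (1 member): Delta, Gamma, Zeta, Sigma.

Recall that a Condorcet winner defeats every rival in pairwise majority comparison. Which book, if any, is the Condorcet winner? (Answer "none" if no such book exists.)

Head-to-head results (13 members):
Sigma vs Gamma: Sigma wins 10–3.
Sigma–Delta: Sigma 10–3.
Sigma vs Zeta: Zeta wins 8–5.
Gamma–Delta: Delta 11–2.
Gamma vs Zeta: Zeta wins 12–1.
Delta vs Zeta: Zeta, 7–6.
Only Zeta has no losses; Zeta is the Condorcet winner.

Zeta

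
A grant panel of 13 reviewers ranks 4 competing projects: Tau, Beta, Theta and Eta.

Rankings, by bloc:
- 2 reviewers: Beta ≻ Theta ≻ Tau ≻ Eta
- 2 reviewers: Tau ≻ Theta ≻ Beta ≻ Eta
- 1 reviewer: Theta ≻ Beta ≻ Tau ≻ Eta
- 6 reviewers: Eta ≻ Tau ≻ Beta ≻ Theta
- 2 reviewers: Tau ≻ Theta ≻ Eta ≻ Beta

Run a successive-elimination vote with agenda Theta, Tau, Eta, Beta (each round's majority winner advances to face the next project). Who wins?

Tau

Round 1: Theta vs Tau — 3–10, Tau advances.
Round 2: Tau vs Eta — 7–6, Tau advances.
Round 3: Tau vs Beta — 10–3, Tau advances.
The agenda winner is Tau.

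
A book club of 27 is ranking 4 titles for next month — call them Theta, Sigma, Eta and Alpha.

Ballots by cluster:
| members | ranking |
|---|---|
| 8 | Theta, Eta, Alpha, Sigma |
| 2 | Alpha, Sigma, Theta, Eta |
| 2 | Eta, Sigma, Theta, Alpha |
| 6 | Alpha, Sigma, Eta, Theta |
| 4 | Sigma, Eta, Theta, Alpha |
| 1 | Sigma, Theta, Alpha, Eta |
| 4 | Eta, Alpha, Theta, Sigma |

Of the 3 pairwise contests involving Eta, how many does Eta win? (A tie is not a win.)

Eta against each rival (27 members):
Eta vs Theta: Eta preferred on 2+6+4+4 = 16 ballots; Eta wins 16–11.
Eta vs Sigma: Eta, 14–13.
Eta vs Alpha: Eta wins 18–9.
Eta beats Theta, Sigma, Alpha — 3 pairwise wins.

3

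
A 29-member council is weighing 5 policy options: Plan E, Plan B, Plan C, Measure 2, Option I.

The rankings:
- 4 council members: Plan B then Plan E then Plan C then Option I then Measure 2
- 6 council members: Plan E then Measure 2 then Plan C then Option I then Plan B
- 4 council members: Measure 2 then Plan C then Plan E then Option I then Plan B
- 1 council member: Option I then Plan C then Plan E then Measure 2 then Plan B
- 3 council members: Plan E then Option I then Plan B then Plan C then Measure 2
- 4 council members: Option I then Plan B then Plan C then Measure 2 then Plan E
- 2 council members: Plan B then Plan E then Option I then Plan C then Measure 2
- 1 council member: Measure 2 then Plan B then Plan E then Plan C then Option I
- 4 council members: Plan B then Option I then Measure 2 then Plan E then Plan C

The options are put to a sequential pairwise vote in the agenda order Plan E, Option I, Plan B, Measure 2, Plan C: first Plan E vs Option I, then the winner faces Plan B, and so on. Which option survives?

Round 1: Plan E vs Option I — 20–9, Plan E advances.
Round 2: Plan E vs Plan B — 14–15, Plan B advances.
Round 3: Plan B vs Measure 2 — 17–12, Plan B advances.
Round 4: Plan B vs Plan C — 18–11, Plan B advances.
The agenda winner is Plan B.

Plan B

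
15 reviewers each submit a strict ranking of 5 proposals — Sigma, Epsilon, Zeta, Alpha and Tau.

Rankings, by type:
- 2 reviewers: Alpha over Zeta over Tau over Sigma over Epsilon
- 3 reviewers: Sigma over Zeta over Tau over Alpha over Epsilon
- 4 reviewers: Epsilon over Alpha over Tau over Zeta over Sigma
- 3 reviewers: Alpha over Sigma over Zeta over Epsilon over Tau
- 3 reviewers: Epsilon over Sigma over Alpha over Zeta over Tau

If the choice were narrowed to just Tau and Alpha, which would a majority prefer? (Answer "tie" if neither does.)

Ballots ranking Tau above Alpha: 3.
Ballots ranking Alpha above Tau: 15 − 3 = 12.
Alpha wins the head-to-head 12–3.

Alpha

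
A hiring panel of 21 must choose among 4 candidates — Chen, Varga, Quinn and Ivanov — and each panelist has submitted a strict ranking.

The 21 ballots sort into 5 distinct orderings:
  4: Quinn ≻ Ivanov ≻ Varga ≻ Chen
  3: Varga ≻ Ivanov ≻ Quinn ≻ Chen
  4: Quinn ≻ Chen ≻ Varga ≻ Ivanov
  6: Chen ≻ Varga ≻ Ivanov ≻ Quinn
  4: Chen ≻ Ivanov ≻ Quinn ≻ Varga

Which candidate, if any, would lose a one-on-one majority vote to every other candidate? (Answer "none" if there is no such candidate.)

none

Pairwise majorities:
Chen–Varga: Chen 14–7.
Chen vs Quinn: Quinn, 11–10.
Chen vs Ivanov: 14 to 7, Chen.
Varga vs Quinn: Quinn, 12–9.
Varga vs Ivanov: 13 to 8, Varga.
Quinn–Ivanov: Ivanov 13–8.
Each candidate has at least one pairwise win (Chen beats Varga; Varga beats Ivanov; Quinn beats Chen; Ivanov beats Quinn) — no Condorcet loser.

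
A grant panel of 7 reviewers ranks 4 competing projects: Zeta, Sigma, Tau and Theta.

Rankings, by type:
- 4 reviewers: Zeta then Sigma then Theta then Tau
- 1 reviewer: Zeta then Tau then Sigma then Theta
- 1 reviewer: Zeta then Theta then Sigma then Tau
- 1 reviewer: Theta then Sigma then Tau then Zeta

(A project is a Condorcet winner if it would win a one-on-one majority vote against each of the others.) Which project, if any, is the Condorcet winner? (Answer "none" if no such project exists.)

Zeta

Pairwise majorities:
Zeta–Sigma: Zeta 6–1.
Zeta–Tau: Zeta 6–1.
Zeta–Theta: Zeta 6–1.
Sigma vs Tau: Sigma wins 6–1.
Sigma–Theta: Sigma 5–2.
Tau vs Theta: Theta wins 6–1.
Zeta beats each of Sigma, Tau, Theta — Zeta is the Condorcet winner.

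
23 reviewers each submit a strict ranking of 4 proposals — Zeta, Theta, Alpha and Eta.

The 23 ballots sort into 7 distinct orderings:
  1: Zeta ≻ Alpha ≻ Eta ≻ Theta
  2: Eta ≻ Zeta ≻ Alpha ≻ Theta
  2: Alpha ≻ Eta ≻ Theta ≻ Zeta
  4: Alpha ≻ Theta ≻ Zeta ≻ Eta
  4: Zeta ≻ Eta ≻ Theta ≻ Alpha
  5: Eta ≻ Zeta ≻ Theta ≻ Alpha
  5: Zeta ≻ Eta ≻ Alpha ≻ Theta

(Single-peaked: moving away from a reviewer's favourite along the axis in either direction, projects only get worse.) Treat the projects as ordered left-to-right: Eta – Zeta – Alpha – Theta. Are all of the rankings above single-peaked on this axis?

Axis positions: Eta=1, Zeta=2, Alpha=3, Theta=4.
Faction 1 (peak Zeta at position 2): ranking walks positions 2-3-1-4, expanding outward from the peak — single-peaked.
Faction 2 (peak Eta at position 1): ranking walks positions 1-2-3-4, expanding outward from the peak — single-peaked.
Faction 3: ranking walks positions 3-1-4-2; Eta is ranked above Zeta even though Zeta lies between Eta and the peak Alpha on the axis — preferences dip and rise again. Not single-peaked.
Faction 4 (peak Alpha at position 3): ranking walks positions 3-4-2-1, expanding outward from the peak — single-peaked.
Faction 5: ranking walks positions 2-1-4-3; Theta is ranked above Alpha even though Alpha lies between Theta and the peak Zeta on the axis — preferences dip and rise again. Not single-peaked.
Faction 6: ranking walks positions 1-2-4-3; Theta is ranked above Alpha even though Alpha lies between Theta and the peak Eta on the axis — preferences dip and rise again. Not single-peaked.
Faction 7 (peak Zeta at position 2): ranking walks positions 2-1-3-4, expanding outward from the peak — single-peaked.
Faction 3 violates single-peakedness, so the profile is not single-peaked on this axis.

no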